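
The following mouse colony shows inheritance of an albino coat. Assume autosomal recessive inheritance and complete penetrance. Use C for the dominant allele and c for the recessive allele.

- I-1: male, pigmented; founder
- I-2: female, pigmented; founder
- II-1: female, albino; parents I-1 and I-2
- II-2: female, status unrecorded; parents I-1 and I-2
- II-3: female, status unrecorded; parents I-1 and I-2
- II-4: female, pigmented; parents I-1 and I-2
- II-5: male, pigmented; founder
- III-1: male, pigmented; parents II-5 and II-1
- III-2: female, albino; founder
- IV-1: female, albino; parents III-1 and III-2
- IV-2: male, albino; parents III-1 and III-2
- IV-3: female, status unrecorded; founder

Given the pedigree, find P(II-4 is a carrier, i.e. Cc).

I-1 is pigmented so carries C and passed c to II-1 (cc), so I-1 is Cc.
I-2 is pigmented so carries C and passed c to II-1 (cc), so I-2 is Cc.
Their cross gives offspring ratios 1/4 CC : 1/2 Cc : 1/4 cc. Conditioning on II-4 being pigmented, P(Cc) = 1/2 / 3/4 = 2/3.

2/3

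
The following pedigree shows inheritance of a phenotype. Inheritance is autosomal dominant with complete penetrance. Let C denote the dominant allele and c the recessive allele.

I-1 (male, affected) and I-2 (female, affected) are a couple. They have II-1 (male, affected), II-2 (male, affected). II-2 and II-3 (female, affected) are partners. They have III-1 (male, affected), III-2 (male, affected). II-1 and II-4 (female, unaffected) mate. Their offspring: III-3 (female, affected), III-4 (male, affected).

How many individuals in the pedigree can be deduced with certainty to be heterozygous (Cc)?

Obligate heterozygotes: III-3 is affected so carries C and received c from II-4 (cc), so III-3 is Cc; III-4 is affected so carries C and received c from II-4 (cc), so III-4 is Cc.
Every other individual is either homozygous by phenotype or has at least one consistent homozygous assignment, so the count is 2.

2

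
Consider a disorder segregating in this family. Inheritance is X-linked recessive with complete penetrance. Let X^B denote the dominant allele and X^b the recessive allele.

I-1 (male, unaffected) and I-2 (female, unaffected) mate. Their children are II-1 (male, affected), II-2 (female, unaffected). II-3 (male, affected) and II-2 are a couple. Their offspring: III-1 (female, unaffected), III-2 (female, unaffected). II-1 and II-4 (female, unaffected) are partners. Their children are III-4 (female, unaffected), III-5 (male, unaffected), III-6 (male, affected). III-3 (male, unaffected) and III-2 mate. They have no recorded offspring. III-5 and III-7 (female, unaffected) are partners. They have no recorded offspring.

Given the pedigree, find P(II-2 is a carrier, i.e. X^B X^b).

I-1 is unaffected, so I-1 is X^B Y.
I-2 is unaffected so carries B and passed b to II-1 (X^b Y), so I-2 is X^B X^b.
Their cross gives offspring ratios 1/2 X^B X^B : 1/2 X^B X^b. Conditioning on II-2 being unaffected, P(X^B X^b) = 1/2 / 1 = 1/2 before taking II-2's own offspring into account.
II-3 is affected, so II-3 is X^b Y.
Now use II-2's offspring. Probability of each recorded status — unaffected daughter III-1: 1/2 if II-2 is X^B X^b, 1 if X^B X^B; unaffected daughter III-2: 1/2 if II-2 is X^B X^b, 1 if X^B X^B.
Bayes: P(X^B X^b) = 1/2·1/4 / (1/2·1/4 + 1/2·1) = 1/5.

1/5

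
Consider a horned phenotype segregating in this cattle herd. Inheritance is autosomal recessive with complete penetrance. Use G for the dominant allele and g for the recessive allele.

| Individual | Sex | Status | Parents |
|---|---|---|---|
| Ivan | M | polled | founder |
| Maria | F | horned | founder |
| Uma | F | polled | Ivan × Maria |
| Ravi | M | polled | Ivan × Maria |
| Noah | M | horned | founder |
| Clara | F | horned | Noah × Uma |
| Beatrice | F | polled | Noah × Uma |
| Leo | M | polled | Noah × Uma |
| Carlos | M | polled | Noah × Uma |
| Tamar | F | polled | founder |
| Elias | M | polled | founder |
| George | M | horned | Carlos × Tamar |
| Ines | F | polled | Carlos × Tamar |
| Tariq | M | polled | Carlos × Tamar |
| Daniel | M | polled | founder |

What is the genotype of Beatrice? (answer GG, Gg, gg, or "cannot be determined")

Gg

From phenotype alone, Beatrice is GG or Gg.
Beatrice is polled so carries G and received g from Noah (gg), so Beatrice is Gg.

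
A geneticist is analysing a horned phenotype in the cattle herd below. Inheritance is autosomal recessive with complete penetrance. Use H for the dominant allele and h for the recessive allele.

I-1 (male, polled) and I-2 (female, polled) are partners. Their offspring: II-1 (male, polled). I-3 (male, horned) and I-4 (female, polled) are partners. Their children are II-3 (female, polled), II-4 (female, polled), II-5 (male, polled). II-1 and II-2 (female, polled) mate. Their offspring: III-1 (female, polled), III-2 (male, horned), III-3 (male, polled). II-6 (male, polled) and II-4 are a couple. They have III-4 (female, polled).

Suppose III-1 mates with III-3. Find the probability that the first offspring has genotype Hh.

4/9

II-1 is polled so carries H and passed h to III-2 (hh), so II-1 is Hh.
II-2 is polled so carries H and passed h to III-2 (hh), so II-2 is Hh.
III-1 is a polled offspring of II-1 (Hh) × II-2 (Hh), whose cross gives 1/4 HH : 1/2 Hh : 1/4 hh; conditioning on being polled, III-1 is HH with probability 1/3, Hh with probability 2/3.
III-3 is a polled offspring of II-1 (Hh) × II-2 (Hh), whose cross gives 1/4 HH : 1/2 Hh : 1/4 hh; conditioning on being polled, III-3 is HH with probability 1/3, Hh with probability 2/3.
Summing over parental genotype combinations, P(offspring has genotype Hh) = 2/9·1/2 + 2/9·1/2 + 4/9·1/2 = 4/9.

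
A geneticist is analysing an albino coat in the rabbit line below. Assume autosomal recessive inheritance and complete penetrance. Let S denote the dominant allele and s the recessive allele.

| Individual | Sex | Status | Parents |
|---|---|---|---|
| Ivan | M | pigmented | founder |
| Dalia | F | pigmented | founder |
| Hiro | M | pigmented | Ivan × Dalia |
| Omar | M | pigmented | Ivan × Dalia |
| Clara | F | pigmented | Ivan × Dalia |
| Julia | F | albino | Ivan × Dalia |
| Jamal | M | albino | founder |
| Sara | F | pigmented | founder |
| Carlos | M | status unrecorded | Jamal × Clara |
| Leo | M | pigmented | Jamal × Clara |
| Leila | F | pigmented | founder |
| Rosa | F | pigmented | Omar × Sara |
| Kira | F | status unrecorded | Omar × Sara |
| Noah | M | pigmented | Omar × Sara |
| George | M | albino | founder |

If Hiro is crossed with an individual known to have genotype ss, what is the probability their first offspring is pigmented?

Ivan is pigmented so carries S and passed s to Julia (ss), so Ivan is Ss.
Dalia is pigmented so carries S and passed s to Julia (ss), so Dalia is Ss.
Hiro is a pigmented offspring of Ivan (Ss) × Dalia (Ss), whose cross gives 1/4 SS : 1/2 Ss : 1/4 ss; conditioning on being pigmented, Hiro is SS with probability 1/3, Ss with probability 2/3.
Summing over parental genotype combinations, P(offspring is pigmented) = 1/3·1 + 2/3·1/2 = 2/3.

2/3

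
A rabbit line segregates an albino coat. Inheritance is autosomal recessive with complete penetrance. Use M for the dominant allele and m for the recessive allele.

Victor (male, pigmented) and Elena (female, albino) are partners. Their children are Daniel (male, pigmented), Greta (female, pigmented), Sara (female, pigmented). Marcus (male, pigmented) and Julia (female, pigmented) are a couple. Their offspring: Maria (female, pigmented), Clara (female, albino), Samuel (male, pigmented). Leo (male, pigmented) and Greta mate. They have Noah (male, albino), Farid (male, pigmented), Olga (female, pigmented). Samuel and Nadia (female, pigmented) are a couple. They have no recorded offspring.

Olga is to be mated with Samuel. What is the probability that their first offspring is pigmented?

Leo is pigmented so carries M and passed m to Noah (mm), so Leo is Mm.
Greta is pigmented so carries M and received m from Elena (mm), so Greta is Mm.
Olga is a pigmented offspring of Leo (Mm) × Greta (Mm), whose cross gives 1/4 MM : 1/2 Mm : 1/4 mm; conditioning on being pigmented, Olga is MM with probability 1/3, Mm with probability 2/3.
Marcus is pigmented so carries M and passed m to Clara (mm), so Marcus is Mm.
Julia is pigmented so carries M and passed m to Clara (mm), so Julia is Mm.
Samuel is a pigmented offspring of Marcus (Mm) × Julia (Mm), whose cross gives 1/4 MM : 1/2 Mm : 1/4 mm; conditioning on being pigmented, Samuel is MM with probability 1/3, Mm with probability 2/3.
Summing over parental genotype combinations, P(offspring is pigmented) = 1/9·1 + 2/9·1 + 2/9·1 + 4/9·3/4 = 8/9.

8/9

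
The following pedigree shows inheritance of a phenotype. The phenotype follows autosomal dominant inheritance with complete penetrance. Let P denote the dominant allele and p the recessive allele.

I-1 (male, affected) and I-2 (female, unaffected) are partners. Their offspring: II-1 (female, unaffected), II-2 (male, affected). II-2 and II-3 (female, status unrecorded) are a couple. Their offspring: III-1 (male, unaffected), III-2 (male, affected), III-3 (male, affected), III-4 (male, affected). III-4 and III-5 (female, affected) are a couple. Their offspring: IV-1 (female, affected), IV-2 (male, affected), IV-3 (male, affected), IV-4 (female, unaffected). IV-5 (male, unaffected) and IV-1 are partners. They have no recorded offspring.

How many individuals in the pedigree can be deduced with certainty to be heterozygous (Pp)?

4

Obligate heterozygotes: I-1 is affected so carries P and passed p to II-1 (pp), so I-1 is Pp; II-2 is affected so carries P and received p from I-2 (pp), so II-2 is Pp; III-4 is affected so carries P and passed p to IV-4 (pp), so III-4 is Pp; III-5 is affected so carries P and passed p to IV-4 (pp), so III-5 is Pp.
Every other individual is either homozygous by phenotype or has at least one consistent homozygous assignment, so the count is 4.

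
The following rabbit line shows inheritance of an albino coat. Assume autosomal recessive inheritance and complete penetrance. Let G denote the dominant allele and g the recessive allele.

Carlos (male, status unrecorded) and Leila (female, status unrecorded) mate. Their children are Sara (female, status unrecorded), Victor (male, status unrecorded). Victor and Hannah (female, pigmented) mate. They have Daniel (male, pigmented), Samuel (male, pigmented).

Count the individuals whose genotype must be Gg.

No individual's genotype is forced to Gg by the pedigree, so the count is 0.

0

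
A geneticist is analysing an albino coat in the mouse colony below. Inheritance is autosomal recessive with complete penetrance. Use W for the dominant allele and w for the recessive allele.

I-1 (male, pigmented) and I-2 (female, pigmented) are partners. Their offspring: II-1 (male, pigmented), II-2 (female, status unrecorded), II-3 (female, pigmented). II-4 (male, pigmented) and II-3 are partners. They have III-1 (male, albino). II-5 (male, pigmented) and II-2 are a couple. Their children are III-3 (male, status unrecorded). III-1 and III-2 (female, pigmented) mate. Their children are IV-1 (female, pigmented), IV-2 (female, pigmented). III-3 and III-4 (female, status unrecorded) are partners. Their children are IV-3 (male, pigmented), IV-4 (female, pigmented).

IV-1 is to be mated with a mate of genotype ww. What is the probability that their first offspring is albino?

1/2

IV-1 is pigmented so carries W and received w from III-1 (ww), so IV-1 is Ww.
The cross gives 1/2 Ww : 1/2 ww, so P(offspring is albino) = 1/2.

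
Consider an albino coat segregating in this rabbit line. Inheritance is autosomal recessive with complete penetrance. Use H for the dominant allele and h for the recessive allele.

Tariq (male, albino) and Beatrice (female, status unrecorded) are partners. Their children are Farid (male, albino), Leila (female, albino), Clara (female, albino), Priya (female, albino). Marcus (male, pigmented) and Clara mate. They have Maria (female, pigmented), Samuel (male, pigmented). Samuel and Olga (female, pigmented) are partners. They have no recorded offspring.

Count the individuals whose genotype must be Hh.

2

Obligate heterozygotes: Maria is pigmented so carries H and received h from Clara (hh), so Maria is Hh; Samuel is pigmented so carries H and received h from Clara (hh), so Samuel is Hh.
Every other individual is either homozygous by phenotype or has at least one consistent homozygous assignment, so the count is 2.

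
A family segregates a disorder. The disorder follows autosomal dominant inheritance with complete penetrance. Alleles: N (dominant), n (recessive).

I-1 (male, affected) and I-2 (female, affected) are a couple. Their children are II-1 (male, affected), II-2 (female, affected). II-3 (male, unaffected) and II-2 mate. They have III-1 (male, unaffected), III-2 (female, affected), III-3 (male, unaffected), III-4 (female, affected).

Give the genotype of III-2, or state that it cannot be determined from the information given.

From phenotype alone, III-2 is NN or Nn.
III-2 is affected so carries N and received n from II-3 (nn), so III-2 is Nn.

Nn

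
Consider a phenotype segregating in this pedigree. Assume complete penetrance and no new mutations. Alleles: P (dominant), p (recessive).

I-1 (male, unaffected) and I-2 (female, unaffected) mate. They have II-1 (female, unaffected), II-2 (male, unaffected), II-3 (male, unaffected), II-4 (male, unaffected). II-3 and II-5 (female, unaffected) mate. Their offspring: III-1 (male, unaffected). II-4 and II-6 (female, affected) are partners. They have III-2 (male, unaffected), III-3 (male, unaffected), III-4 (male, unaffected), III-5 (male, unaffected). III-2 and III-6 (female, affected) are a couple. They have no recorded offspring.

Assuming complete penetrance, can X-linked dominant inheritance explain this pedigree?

Yes

A consistent assignment under X-linked dominant exists: I-1 X^p Y, I-2 X^p X^p, II-1 X^p X^p, II-2 X^p Y, II-3 X^p Y, II-4 X^p Y, II-5 X^p X^p, II-6 X^P X^p, III-1 X^p Y, III-2 X^p Y, III-3 X^p Y, III-4 X^p Y, III-5 X^p Y, III-6 X^P X^P.
In this assignment every recorded phenotype matches its genotype and every non-founder's genotype is obtainable from its parents' genotypes, so the pedigree is consistent.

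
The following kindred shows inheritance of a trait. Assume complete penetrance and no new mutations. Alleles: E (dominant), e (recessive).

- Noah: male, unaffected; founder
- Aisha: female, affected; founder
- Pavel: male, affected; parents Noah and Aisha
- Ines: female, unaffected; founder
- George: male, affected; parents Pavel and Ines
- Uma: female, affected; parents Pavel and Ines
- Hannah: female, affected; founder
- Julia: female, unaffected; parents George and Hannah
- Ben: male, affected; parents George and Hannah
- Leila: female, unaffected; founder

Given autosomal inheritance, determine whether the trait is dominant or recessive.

dominant

George and Hannah are both affected yet have an unaffected child Julia. Under a recessive model two affected parents are homozygous and every child would be affected, so the trait cannot be recessive.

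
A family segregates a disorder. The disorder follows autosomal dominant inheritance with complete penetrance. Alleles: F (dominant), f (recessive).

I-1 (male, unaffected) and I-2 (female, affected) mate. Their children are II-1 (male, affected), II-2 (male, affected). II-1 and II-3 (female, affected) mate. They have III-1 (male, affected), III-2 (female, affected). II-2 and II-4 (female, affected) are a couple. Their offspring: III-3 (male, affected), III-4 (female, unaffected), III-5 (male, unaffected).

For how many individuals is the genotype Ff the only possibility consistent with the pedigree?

Obligate heterozygotes: II-1 is affected so carries F and received f from I-1 (ff), so II-1 is Ff; II-2 is affected so carries F and received f from I-1 (ff), so II-2 is Ff; II-4 is affected so carries F and passed f to III-4 (ff), so II-4 is Ff.
Every other individual is either homozygous by phenotype or has at least one consistent homozygous assignment, so the count is 3.

3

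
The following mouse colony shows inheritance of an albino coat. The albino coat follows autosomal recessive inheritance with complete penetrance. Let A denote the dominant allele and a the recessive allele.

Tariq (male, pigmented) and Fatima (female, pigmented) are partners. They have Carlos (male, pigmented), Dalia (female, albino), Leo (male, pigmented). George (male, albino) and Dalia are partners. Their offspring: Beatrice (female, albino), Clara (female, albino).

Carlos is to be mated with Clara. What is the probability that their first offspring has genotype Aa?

2/3

Tariq is pigmented so carries A and passed a to Dalia (aa), so Tariq is Aa.
Fatima is pigmented so carries A and passed a to Dalia (aa), so Fatima is Aa.
Carlos is a pigmented offspring of Tariq (Aa) × Fatima (Aa), whose cross gives 1/4 AA : 1/2 Aa : 1/4 aa; conditioning on being pigmented, Carlos is AA with probability 1/3, Aa with probability 2/3.
Clara is albino, so Clara is aa.
Summing over parental genotype combinations, P(offspring has genotype Aa) = 1/3·1 + 2/3·1/2 = 2/3.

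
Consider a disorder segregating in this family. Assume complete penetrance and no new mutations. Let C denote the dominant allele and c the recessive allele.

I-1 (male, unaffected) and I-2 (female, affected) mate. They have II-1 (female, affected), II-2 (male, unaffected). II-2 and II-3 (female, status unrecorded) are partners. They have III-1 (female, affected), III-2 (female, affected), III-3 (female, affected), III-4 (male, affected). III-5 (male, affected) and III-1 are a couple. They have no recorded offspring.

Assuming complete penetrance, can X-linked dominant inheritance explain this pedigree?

A consistent assignment under X-linked dominant exists: I-1 X^c Y, I-2 X^C X^c, II-1 X^C X^c, II-2 X^c Y, II-3 X^C X^C, III-1 X^C X^c, III-2 X^C X^c, III-3 X^C X^c, III-4 X^C Y, III-5 X^C Y.
In this assignment every recorded phenotype matches its genotype and every non-founder's genotype is obtainable from its parents' genotypes, so the pedigree is consistent.

Yes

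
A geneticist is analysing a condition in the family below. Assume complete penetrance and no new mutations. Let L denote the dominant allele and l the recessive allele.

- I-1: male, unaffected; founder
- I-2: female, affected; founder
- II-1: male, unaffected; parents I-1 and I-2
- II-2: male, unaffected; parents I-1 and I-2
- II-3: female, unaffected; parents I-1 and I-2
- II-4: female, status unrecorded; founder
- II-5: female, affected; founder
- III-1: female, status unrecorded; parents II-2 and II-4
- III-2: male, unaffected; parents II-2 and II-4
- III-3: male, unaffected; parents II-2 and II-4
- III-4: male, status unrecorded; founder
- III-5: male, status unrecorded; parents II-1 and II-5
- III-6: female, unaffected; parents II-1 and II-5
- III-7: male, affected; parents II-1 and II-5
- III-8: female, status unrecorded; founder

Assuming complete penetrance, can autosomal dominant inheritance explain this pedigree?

A consistent assignment under autosomal dominant exists: I-1 ll, I-2 Ll, II-1 ll, II-2 ll, II-3 ll, II-4 Ll, II-5 Ll, III-1 Ll, III-2 ll, III-3 ll, III-4 LL, III-5 Ll, III-6 ll, III-7 Ll, III-8 LL.
In this assignment every recorded phenotype matches its genotype and every non-founder's genotype is obtainable from its parents' genotypes, so the pedigree is consistent.

Yes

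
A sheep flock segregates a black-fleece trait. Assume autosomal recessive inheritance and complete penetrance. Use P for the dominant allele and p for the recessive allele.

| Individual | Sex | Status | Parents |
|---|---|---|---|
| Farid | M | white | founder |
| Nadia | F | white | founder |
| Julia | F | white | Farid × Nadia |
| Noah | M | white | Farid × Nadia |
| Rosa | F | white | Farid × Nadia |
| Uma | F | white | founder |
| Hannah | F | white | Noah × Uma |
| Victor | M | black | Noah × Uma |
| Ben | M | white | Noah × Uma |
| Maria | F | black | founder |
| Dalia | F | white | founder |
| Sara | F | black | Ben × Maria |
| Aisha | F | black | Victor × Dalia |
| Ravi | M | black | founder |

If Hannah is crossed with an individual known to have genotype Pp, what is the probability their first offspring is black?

1/6

Noah is white so carries P and passed p to Victor (pp), so Noah is Pp.
Uma is white so carries P and passed p to Victor (pp), so Uma is Pp.
Hannah is a white offspring of Noah (Pp) × Uma (Pp), whose cross gives 1/4 PP : 1/2 Pp : 1/4 pp; conditioning on being white, Hannah is PP with probability 1/3, Pp with probability 2/3.
Summing over parental genotype combinations, P(offspring is black) = 2/3·1/4 = 1/6.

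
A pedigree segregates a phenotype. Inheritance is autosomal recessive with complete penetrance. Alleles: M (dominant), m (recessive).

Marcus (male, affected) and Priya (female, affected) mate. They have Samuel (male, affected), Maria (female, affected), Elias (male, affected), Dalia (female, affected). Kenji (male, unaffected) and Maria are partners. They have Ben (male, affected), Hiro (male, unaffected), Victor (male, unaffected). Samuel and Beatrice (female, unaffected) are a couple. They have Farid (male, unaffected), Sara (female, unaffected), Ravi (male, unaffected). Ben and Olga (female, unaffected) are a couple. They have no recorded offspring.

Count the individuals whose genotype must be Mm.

Obligate heterozygotes: Kenji is unaffected so carries M and passed m to Ben (mm), so Kenji is Mm; Hiro is unaffected so carries M and received m from Maria (mm), so Hiro is Mm; Victor is unaffected so carries M and received m from Maria (mm), so Victor is Mm; Farid is unaffected so carries M and received m from Samuel (mm), so Farid is Mm; Sara is unaffected so carries M and received m from Samuel (mm), so Sara is Mm; Ravi is unaffected so carries M and received m from Samuel (mm), so Ravi is Mm.
Every other individual is either homozygous by phenotype or has at least one consistent homozygous assignment, so the count is 6.

6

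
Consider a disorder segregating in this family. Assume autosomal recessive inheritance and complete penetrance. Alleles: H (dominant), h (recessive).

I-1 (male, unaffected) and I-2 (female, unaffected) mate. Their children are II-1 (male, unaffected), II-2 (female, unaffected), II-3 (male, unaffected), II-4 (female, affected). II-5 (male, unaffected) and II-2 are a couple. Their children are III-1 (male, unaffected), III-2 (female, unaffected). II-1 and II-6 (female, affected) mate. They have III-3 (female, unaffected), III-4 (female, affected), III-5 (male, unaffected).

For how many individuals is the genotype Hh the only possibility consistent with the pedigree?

5

Obligate heterozygotes: I-1 is unaffected so carries H and passed h to II-4 (hh), so I-1 is Hh; I-2 is unaffected so carries H and passed h to II-4 (hh), so I-2 is Hh; II-1 is unaffected so carries H and passed h to III-4 (hh), so II-1 is Hh; III-3 is unaffected so carries H and received h from II-6 (hh), so III-3 is Hh; III-5 is unaffected so carries H and received h from II-6 (hh), so III-5 is Hh.
Every other individual is either homozygous by phenotype or has at least one consistent homozygous assignment, so the count is 5.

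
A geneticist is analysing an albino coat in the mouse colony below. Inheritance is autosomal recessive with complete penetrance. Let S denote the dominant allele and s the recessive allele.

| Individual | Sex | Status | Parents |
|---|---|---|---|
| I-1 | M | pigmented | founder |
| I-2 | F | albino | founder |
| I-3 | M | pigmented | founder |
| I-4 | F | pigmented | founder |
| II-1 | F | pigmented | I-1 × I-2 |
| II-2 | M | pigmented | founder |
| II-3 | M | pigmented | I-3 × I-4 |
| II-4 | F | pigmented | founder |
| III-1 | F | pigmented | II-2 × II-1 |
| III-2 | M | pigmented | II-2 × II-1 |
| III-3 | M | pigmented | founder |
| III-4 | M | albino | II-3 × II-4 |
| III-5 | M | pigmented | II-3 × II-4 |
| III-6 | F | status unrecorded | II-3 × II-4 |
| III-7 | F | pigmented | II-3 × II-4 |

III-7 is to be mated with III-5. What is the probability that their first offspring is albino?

II-3 is pigmented so carries S and passed s to III-4 (ss), so II-3 is Ss.
II-4 is pigmented so carries S and passed s to III-4 (ss), so II-4 is Ss.
III-7 is a pigmented offspring of II-3 (Ss) × II-4 (Ss), whose cross gives 1/4 SS : 1/2 Ss : 1/4 ss; conditioning on being pigmented, III-7 is SS with probability 1/3, Ss with probability 2/3.
III-5 is a pigmented offspring of II-3 (Ss) × II-4 (Ss), whose cross gives 1/4 SS : 1/2 Ss : 1/4 ss; conditioning on being pigmented, III-5 is SS with probability 1/3, Ss with probability 2/3.
Summing over parental genotype combinations, P(offspring is albino) = 4/9·1/4 = 1/9.

1/9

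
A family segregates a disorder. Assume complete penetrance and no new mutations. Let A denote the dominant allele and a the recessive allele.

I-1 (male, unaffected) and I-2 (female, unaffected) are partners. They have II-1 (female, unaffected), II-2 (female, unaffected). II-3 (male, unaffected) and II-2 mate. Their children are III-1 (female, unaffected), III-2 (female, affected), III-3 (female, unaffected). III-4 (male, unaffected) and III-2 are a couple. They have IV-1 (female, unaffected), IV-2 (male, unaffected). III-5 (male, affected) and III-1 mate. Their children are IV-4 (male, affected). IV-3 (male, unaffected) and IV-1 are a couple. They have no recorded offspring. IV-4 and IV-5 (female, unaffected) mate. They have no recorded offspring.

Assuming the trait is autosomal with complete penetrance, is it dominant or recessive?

II-3 and II-2 are both unaffected yet have an affected child III-2. Under dominance, an affected child requires at least one affected parent, so the trait cannot be dominant.

recessive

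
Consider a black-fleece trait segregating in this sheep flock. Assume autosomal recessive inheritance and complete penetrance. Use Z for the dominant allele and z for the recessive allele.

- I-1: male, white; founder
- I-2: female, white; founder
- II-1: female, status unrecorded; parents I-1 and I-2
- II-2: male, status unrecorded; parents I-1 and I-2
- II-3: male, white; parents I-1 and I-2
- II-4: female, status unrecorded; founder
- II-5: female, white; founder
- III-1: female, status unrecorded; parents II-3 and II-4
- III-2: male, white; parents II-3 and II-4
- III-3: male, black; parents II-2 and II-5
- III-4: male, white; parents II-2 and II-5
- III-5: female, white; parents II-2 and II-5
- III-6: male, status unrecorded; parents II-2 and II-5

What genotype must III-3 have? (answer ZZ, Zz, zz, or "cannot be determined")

III-3 is black, so III-3 is zz.

zz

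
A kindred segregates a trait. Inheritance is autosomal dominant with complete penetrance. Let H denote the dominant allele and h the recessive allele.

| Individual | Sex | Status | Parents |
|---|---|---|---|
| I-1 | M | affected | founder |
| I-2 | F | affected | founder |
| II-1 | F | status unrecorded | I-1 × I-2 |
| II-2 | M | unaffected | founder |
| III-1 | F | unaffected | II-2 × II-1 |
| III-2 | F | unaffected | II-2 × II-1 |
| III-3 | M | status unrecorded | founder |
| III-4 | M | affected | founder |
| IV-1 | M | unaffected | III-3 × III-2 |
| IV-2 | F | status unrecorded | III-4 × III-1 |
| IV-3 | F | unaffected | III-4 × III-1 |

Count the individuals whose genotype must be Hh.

1

Obligate heterozygotes: III-4 is affected so carries H and passed h to IV-3 (hh), so III-4 is Hh.
Every other individual is either homozygous by phenotype or has at least one consistent homozygous assignment, so the count is 1.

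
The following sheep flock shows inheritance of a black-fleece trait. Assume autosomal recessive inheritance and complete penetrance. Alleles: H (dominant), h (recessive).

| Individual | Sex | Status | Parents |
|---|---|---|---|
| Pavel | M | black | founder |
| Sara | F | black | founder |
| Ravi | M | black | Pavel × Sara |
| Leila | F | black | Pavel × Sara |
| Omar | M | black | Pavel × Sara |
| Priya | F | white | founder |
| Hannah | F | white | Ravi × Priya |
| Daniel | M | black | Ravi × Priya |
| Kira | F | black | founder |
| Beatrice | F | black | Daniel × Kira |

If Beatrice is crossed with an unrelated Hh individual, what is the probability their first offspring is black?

1/2

Beatrice is black, so Beatrice is hh.
The cross gives 1/2 Hh : 1/2 hh, so P(offspring is black) = 1/2.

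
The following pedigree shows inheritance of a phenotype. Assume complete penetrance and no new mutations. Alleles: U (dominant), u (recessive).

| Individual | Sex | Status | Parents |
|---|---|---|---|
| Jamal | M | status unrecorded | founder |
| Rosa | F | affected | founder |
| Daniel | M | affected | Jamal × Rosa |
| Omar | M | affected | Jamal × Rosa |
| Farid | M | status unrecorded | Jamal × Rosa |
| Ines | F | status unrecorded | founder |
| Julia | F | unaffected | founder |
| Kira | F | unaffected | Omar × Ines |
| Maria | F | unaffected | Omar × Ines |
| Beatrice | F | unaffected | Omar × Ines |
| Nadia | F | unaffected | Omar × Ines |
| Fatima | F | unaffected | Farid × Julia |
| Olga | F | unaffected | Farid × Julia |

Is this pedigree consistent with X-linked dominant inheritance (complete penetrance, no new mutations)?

Under X-linked dominant, Kira (unaffected, female) cannot arise from Omar (affected) × Ines (unrecorded).

No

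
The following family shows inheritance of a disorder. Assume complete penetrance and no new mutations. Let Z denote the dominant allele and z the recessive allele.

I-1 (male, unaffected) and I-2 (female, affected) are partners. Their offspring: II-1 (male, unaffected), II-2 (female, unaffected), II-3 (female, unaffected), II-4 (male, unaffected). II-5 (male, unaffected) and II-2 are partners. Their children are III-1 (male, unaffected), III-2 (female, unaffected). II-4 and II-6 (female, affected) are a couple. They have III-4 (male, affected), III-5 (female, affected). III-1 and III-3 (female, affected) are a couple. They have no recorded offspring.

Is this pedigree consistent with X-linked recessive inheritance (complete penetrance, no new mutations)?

Under X-linked recessive, II-1 (unaffected, male) cannot arise from I-1 (unaffected) × I-2 (affected).

No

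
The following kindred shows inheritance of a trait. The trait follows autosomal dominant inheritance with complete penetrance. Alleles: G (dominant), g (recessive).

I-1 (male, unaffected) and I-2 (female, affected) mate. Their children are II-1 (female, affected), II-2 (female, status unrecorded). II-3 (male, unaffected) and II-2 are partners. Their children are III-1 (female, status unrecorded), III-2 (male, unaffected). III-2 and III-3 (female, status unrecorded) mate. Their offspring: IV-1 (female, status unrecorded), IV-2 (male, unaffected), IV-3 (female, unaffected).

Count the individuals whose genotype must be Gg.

1

Obligate heterozygotes: II-1 is affected so carries G and received g from I-1 (gg), so II-1 is Gg.
Every other individual is either homozygous by phenotype or has at least one consistent homozygous assignment, so the count is 1.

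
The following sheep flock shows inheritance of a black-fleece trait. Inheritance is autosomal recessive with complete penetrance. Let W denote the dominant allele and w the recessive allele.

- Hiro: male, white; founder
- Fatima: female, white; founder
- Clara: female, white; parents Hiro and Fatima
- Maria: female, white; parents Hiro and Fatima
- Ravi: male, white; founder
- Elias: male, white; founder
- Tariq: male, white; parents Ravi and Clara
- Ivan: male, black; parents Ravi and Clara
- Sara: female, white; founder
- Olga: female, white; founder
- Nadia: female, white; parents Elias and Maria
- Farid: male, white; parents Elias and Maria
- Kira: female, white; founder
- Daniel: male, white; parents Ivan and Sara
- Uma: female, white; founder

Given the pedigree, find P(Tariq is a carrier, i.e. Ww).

Ravi is white so carries W and passed w to Ivan (ww), so Ravi is Ww.
Clara is white so carries W and passed w to Ivan (ww), so Clara is Ww.
Their cross gives offspring ratios 1/4 WW : 1/2 Ww : 1/4 ww. Conditioning on Tariq being white, P(Ww) = 1/2 / 3/4 = 2/3.

2/3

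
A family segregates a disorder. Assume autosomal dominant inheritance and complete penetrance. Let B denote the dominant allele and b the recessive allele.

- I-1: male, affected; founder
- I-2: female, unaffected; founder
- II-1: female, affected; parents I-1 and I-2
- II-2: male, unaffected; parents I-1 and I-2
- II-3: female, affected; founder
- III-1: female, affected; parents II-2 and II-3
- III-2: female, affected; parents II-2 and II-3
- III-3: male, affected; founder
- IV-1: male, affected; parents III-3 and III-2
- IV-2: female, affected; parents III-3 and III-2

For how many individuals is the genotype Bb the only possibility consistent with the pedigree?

4

Obligate heterozygotes: I-1 is affected so carries B and passed b to II-2 (bb), so I-1 is Bb; II-1 is affected so carries B and received b from I-2 (bb), so II-1 is Bb; III-1 is affected so carries B and received b from II-2 (bb), so III-1 is Bb; III-2 is affected so carries B and received b from II-2 (bb), so III-2 is Bb.
Every other individual is either homozygous by phenotype or has at least one consistent homozygous assignment, so the count is 4.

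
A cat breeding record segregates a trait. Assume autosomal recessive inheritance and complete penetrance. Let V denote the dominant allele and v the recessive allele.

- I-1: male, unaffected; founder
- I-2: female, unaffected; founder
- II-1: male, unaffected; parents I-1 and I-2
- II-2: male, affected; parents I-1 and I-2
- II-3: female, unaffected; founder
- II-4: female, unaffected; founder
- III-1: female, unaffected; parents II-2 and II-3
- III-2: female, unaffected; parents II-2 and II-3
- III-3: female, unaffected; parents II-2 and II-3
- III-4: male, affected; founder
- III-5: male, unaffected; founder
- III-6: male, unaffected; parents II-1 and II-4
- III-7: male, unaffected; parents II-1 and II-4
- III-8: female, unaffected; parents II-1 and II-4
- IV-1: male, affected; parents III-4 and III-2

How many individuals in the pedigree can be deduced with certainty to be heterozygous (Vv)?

5

Obligate heterozygotes: I-1 is unaffected so carries V and passed v to II-2 (vv), so I-1 is Vv; I-2 is unaffected so carries V and passed v to II-2 (vv), so I-2 is Vv; III-1 is unaffected so carries V and received v from II-2 (vv), so III-1 is Vv; III-2 is unaffected so carries V and received v from II-2 (vv), so III-2 is Vv; III-3 is unaffected so carries V and received v from II-2 (vv), so III-3 is Vv.
Every other individual is either homozygous by phenotype or has at least one consistent homozygous assignment, so the count is 5.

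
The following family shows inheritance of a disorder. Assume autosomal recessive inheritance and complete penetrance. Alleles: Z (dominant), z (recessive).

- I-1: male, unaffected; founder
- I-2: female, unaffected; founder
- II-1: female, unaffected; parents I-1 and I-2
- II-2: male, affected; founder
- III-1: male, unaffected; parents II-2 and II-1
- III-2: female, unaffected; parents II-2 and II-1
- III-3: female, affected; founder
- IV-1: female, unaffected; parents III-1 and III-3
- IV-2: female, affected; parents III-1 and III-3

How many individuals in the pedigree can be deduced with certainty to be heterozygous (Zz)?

Obligate heterozygotes: III-1 is unaffected so carries Z and received z from II-2 (zz), so III-1 is Zz; III-2 is unaffected so carries Z and received z from II-2 (zz), so III-2 is Zz; IV-1 is unaffected so carries Z and received z from III-3 (zz), so IV-1 is Zz.
Every other individual is either homozygous by phenotype or has at least one consistent homozygous assignment, so the count is 3.

3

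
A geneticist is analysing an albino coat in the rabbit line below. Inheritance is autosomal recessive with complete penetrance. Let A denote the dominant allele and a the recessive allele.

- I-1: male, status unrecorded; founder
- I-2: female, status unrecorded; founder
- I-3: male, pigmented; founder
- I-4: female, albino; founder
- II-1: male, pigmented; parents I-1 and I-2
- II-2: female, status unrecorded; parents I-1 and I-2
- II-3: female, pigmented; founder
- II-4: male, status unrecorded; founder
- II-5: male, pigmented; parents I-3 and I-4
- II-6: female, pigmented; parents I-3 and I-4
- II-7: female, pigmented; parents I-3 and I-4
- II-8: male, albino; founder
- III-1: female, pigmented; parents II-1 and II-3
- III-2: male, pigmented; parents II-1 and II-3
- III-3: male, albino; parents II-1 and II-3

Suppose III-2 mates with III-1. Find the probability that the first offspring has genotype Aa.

4/9

II-1 is pigmented so carries A and passed a to III-3 (aa), so II-1 is Aa.
II-3 is pigmented so carries A and passed a to III-3 (aa), so II-3 is Aa.
III-2 is a pigmented offspring of II-1 (Aa) × II-3 (Aa), whose cross gives 1/4 AA : 1/2 Aa : 1/4 aa; conditioning on being pigmented, III-2 is AA with probability 1/3, Aa with probability 2/3.
III-1 is a pigmented offspring of II-1 (Aa) × II-3 (Aa), whose cross gives 1/4 AA : 1/2 Aa : 1/4 aa; conditioning on being pigmented, III-1 is AA with probability 1/3, Aa with probability 2/3.
Summing over parental genotype combinations, P(offspring has genotype Aa) = 2/9·1/2 + 2/9·1/2 + 4/9·1/2 = 4/9.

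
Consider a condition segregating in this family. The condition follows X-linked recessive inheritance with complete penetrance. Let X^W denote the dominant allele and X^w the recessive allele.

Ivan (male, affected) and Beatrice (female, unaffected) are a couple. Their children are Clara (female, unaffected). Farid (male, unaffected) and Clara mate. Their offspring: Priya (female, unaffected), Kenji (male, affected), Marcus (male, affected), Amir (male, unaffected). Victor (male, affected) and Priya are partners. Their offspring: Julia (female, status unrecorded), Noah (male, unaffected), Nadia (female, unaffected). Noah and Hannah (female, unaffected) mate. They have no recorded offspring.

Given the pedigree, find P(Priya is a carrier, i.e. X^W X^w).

1/5

Farid is unaffected, so Farid is X^W Y.
Clara is unaffected so carries W and received w from Ivan (X^w Y), so Clara is X^W X^w.
Their cross gives offspring ratios 1/2 X^W X^W : 1/2 X^W X^w. Conditioning on Priya being unaffected, P(X^W X^w) = 1/2 / 1 = 1/2 before taking Priya's own offspring into account.
Victor is affected, so Victor is X^w Y.
Now use Priya's offspring. Probability of each recorded status — unaffected son Noah: 1/2 if Priya is X^W X^w, 1 if X^W X^W; unaffected daughter Nadia: 1/2 if Priya is X^W X^w, 1 if X^W X^W. (Julia: equally likely either way, so uninformative.)
Bayes: P(X^W X^w) = 1/2·1/4 / (1/2·1/4 + 1/2·1) = 1/5.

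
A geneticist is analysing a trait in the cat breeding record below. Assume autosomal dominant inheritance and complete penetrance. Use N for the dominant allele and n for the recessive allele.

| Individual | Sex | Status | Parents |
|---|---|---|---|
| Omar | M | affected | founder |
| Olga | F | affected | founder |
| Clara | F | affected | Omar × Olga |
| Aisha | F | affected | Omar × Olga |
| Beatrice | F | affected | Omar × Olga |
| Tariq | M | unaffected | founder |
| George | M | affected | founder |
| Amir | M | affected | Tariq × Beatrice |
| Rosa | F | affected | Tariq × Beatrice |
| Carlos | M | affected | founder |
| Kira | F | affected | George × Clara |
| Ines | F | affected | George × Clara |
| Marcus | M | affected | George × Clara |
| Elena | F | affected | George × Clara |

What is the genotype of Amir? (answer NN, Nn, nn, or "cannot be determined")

Nn

From phenotype alone, Amir is NN or Nn.
Amir is affected so carries N and received n from Tariq (nn), so Amir is Nn.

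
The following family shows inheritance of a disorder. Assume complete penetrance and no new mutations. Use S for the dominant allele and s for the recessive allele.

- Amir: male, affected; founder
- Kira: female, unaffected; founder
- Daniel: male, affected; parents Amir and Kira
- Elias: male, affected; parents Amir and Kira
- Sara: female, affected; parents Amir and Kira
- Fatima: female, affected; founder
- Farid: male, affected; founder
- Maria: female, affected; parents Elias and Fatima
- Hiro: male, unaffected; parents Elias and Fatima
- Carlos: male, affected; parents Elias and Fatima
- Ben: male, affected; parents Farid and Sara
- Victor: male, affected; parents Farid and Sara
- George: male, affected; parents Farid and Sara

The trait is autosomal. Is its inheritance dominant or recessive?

Elias and Fatima are both affected yet have an unaffected child Hiro. Under a recessive model two affected parents are homozygous and every child would be affected, so the trait cannot be recessive.

dominant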